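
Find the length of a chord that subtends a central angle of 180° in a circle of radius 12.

Drop a perpendicular from the center to the chord, bisecting both the chord and the central angle.
Each half-chord = r sin(θ/2) = 12 sin(90°).
The full chord = 2 × 12 × sin(90°) = 24.

24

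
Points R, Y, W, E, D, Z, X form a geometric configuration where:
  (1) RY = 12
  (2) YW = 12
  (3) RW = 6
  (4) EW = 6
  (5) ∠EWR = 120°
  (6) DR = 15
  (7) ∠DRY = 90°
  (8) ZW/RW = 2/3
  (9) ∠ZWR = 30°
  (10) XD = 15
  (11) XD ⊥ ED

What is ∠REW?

Step 1: By the law of cosines on triangle EWR: ER² = 6² + 6² − 2·6·6·cos(120°) = 108, so ER = 6·√3.
Step 2: By the inverse law of cosines on triangle REW: cos(∠REW) = ((6·√3)² + 6² − 6²) / (2·6·√3·6) = 108/124.71 = 0.866, so ∠REW = 30°.

Therefore, the measure of angle ∠REW = 30°.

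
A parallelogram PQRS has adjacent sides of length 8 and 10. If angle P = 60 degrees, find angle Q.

Opposite sides of a parallelogram are parallel, so consecutive angles form co-interior angles on a transversal.
Co-interior angles sum to 180°, giving angle Q = 180 - 60 = 120 degrees.

120 degrees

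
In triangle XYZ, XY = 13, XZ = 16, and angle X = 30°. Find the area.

Area = (1/2) * XY * XZ * sin(X)
Area = (1/2) * 13 * 16 * sin(30°)
Area = (1/2) * 13 * 16 * 1/2
Area = 52

52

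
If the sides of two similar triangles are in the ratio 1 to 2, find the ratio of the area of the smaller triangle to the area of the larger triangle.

Area scales with the square of linear dimensions. If every length is multiplied by 1/2, then the area is multiplied by (1/2)^2 = 1/4.
The area ratio is 1:4.

1:4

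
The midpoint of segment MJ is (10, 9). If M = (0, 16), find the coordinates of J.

Using the midpoint formula: M = ((x1 + x2)/2, (y1 + y2)/2)
We know M = (10, 9) and M = (0, 16)
For x: 10 = (0 + x2)/2, so x2 = 2*10 - 0 = 20
For y: 9 = (16 + y2)/2, so y2 = 2*9 - 16 = 2
J = (20, 2)

(20, 2)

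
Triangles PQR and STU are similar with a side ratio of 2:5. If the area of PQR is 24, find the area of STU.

For similar figures, the area ratio equals the square of the side ratio.
Side ratio (PQR to STU) = 2:5, so area ratio = 2^2:5^2 = 4:25.
If the area of PQR is 24, then the area of STU = 24 * (25/4) = 150.

150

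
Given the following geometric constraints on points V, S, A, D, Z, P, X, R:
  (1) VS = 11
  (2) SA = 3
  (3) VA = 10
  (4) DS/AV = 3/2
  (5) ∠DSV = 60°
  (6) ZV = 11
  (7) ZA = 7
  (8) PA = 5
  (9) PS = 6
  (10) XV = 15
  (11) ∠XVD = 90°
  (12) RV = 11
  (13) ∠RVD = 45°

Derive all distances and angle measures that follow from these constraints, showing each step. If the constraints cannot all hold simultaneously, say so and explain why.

The constraints are consistent.

From the given relations:
  DS = 3/2·AV = 3/2·10 = 15

Step 1: From VS = 11, SD = 15, and ∠VSD = 60°, by the law of cosines:
  VD² = VS² + SD² - 2·VS·SD·cos(60°) = 121 + 225 - 165 = 181
  VD = √181

Step 2: From VA = 10, VS = 11, AS = 3, by the inverse law of cosines:
  cos(∠AVS) = (VA² + VS² - AS²) / (2·VA·VS)
  ∠AVS = 15.5°

Step 3: From VA = 10, VZ = 11, AZ = 7, by the inverse law of cosines:
  cos(∠AVZ) = (VA² + VZ² - AZ²) / (2·VA·VZ)
  ∠AVZ = 38.57°

Step 4: From SA = 3, SP = 6, AP = 5, by the inverse law of cosines:
  cos(∠ASP) = (SA² + SP² - AP²) / (2·SA·SP)
  ∠ASP = 56.25°

Step 5: From SA = 3, SV = 11, AV = 10, by the inverse law of cosines:
  cos(∠ASV) = (SA² + SV² - AV²) / (2·SA·SV)
  ∠ASV = 62.96°

Step 6: From AP = 5, AS = 3, PS = 6, by the inverse law of cosines:
  cos(∠PAS) = (AP² + AS² - PS²) / (2·AP·AS)
  ∠PAS = 93.82°

Step 7: From AS = 3, AV = 10, SV = 11, by the inverse law of cosines:
  cos(∠SAV) = (AS² + AV² - SV²) / (2·AS·AV)
  ∠SAV = 101.54°

Step 8: From AV = 10, AZ = 7, VZ = 11, by the inverse law of cosines:
  cos(∠VAZ) = (AV² + AZ² - VZ²) / (2·AV·AZ)
  ∠VAZ = 78.46°

Step 9: From ZA = 7, ZV = 11, AV = 10, by the inverse law of cosines:
  cos(∠AZV) = (ZA² + ZV² - AV²) / (2·ZA·ZV)
  ∠AZV = 62.96°

Step 10: From PA = 5, PS = 6, AS = 3, by the inverse law of cosines:
  cos(∠APS) = (PA² + PS² - AS²) / (2·PA·PS)
  ∠APS = 29.93°

Step 11: From DV = √181, VX = 15, and ∠DVX = 90°, by the law of cosines:
  DX² = DV² + VX² - 2·DV·VX·cos(90°) = 181 + 225 - 0 = 406
  DX ≈ 20.15

Step 12: From DV = √181, VR = 11, and ∠DVR = 45°, by the law of cosines:
  DR² = DV² + VR² - 2·DV·VR·cos(45°) = 181 + 121 - 209.3 = 92.71
  DR ≈ 9.63

Step 13: From VD = √181, VS = 11, DS = 15, by the inverse law of cosines:
  cos(∠DVS) = (VD² + VS² - DS²) / (2·VD·VS)
  ∠DVS = 74.92°

Step 14: From DS = 15, DV = √181, SV = 11, by the inverse law of cosines:
  cos(∠SDV) = (DS² + DV² - SV²) / (2·DS·DV)
  ∠SDV = 45.08°

Step 15: From DR = 9.63, DV = √181, RV = 11, by the inverse law of cosines:
  cos(∠RDV) = (DR² + DV² - RV²) / (2·DR·DV)
  ∠RDV = 53.88°

Step 16: From DV = √181, DX = 20.15, VX = 15, by the inverse law of cosines:
  cos(∠VDX) = (DV² + DX² - VX²) / (2·DV·DX)
  ∠VDX = 48.11°

Step 17: From XD = 20.15, XV = 15, DV = √181, by the inverse law of cosines:
  cos(∠DXV) = (XD² + XV² - DV²) / (2·XD·XV)
  ∠DXV = 41.89°

Step 18: From RD = 9.63, RV = 11, DV = √181, by the inverse law of cosines:
  cos(∠DRV) = (RD² + RV² - DV²) / (2·RD·RV)
  ∠DRV = 81.12°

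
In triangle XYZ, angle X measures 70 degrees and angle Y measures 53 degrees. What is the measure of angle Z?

Let angle Z = x. Then 70 + 53 + x = 180.
x = 180 - 123 = 57 degrees.

57 degrees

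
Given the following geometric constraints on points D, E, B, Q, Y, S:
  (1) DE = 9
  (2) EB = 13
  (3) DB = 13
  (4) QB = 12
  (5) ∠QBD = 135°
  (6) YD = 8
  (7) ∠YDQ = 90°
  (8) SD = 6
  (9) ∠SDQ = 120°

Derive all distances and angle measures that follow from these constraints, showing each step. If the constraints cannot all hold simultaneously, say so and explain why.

The constraints are consistent.

Step 1: From DB = 13, BQ = 12, and ∠DBQ = 135°, by the law of cosines:
  DQ² = DB² + BQ² - 2·DB·BQ·cos(135°) = 169 + 144 + 220.6 = 533.6
  DQ ≈ 23.1

Step 2: From DB = 13, DE = 9, BE = 13, by the inverse law of cosines:
  cos(∠BDE) = (DB² + DE² - BE²) / (2·DB·DE)
  ∠BDE = 69.75°

Step 3: From EB = 13, ED = 9, BD = 13, by the inverse law of cosines:
  cos(∠BED) = (EB² + ED² - BD²) / (2·EB·ED)
  ∠BED = 69.75°

Step 4: From BD = 13, BE = 13, DE = 9, by the inverse law of cosines:
  cos(∠DBE) = (BD² + BE² - DE²) / (2·BD·BE)
  ∠DBE = 40.5°

Step 5: From QD = 23.1, DY = 8, and ∠QDY = 90°, by the law of cosines:
  QY² = QD² + DY² - 2·QD·DY·cos(90°) = 533.6 + 64 - 0 = 597.6
  QY ≈ 24.45

Step 6: From QD = 23.1, DS = 6, and ∠QDS = 120°, by the law of cosines:
  QS² = QD² + DS² - 2·QD·DS·cos(120°) = 533.6 + 36 + 138.6 = 708.2
  QS ≈ 26.61

Step 7: From DB = 13, DQ = 23.1, BQ = 12, by the inverse law of cosines:
  cos(∠BDQ) = (DB² + DQ² - BQ²) / (2·DB·DQ)
  ∠BDQ = 21.55°

Step 8: From QB = 12, QD = 23.1, BD = 13, by the inverse law of cosines:
  cos(∠BQD) = (QB² + QD² - BD²) / (2·QB·QD)
  ∠BQD = 23.45°

Step 9: From QD = 23.1, QS = 26.61, DS = 6, by the inverse law of cosines:
  cos(∠DQS) = (QD² + QS² - DS²) / (2·QD·QS)
  ∠DQS = 11.26°

Step 10: From QD = 23.1, QY = 24.45, DY = 8, by the inverse law of cosines:
  cos(∠DQY) = (QD² + QY² - DY²) / (2·QD·QY)
  ∠DQY = 19.1°

Step 11: From YD = 8, YQ = 24.45, DQ = 23.1, by the inverse law of cosines:
  cos(∠DYQ) = (YD² + YQ² - DQ²) / (2·YD·YQ)
  ∠DYQ = 70.9°

Step 12: From SD = 6, SQ = 26.61, DQ = 23.1, by the inverse law of cosines:
  cos(∠DSQ) = (SD² + SQ² - DQ²) / (2·SD·SQ)
  ∠DSQ = 48.74°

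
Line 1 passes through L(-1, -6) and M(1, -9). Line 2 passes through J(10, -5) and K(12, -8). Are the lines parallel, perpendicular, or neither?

Slope of line 1: m1 = (-9 - -6)/(1 - -1) = -3/2 = -3/2
Slope of line 2: m2 = (-8 - -5)/(12 - 10) = -3/2 = -3/2
Since m1 = m2 = -3/2, the lines are parallel.

Parallel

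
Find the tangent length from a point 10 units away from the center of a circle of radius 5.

The tangent, radius, and line from the external point to the center form a right triangle.
The right angle is where the tangent meets the radius.
By the Pythagorean theorem: tangent² + 5² = 10²
tangent² = 100 - 25 = 75
tangent = 5*sqrt(3)

5*sqrt(3)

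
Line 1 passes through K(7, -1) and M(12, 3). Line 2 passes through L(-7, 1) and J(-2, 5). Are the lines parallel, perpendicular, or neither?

Slope of line 1: m1 = (3 - -1)/(12 - 7) = 4/5 = 4/5
Slope of line 2: m2 = (5 - 1)/(-2 - -7) = 4/5 = 4/5
Since m1 = m2 = 4/5, the lines are parallel.

Parallel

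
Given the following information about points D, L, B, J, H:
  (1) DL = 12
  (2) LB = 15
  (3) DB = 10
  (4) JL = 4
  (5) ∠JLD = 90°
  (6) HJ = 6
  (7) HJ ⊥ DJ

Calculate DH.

Step 1: By the law of cosines on triangle JLD: JD² = 4² + 12² − 2·4·12·cos(90°) = 160, so JD = 4·√10.
Step 2: By the law of cosines on triangle DJH: DH² = (4·√10)² + 6² − 2·4·√10·6·cos(90°) = 196, so DH = 14.

Therefore, the length of DH = 14.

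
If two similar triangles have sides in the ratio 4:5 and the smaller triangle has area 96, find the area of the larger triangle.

The ratio of areas of similar triangles = (side ratio)^2.
Side ratio = 4:5, so area ratio = 16:25.
Area of the larger triangle / Area of the smaller triangle = 25/16
Area of the larger triangle = 96 * 25/16 = 150

150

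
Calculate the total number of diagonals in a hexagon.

Each of the 6 vertices connects to 3 non-adjacent vertices via diagonals.
Total connections = 6 × 3 = 18, but each diagonal is counted twice.
Number of diagonals = 18 / 2 = 9.

9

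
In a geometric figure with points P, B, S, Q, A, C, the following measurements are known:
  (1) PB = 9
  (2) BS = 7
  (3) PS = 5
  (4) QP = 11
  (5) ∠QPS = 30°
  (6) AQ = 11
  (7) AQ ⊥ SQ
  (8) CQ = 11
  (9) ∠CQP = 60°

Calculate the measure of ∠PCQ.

Step 1: By the law of cosines on triangle CQP: CP² = 11² + 11² − 2·11·11·cos(60°) = 121, so CP = 11.
Step 2: By the inverse law of cosines on triangle PCQ: cos(∠PCQ) = (11² + 11² − 11²) / (2·11·11) = 121/242 = 0.5, so ∠PCQ = 60°.

Therefore, the measure of angle ∠PCQ = 60°.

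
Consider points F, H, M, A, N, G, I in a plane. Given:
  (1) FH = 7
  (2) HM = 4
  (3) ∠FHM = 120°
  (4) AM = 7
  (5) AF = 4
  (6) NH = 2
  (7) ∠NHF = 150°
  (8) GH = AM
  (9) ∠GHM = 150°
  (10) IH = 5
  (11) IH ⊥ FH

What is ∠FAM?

Step 1: By the law of cosines on triangle FHM: FM² = 7² + 4² − 2·7·4·cos(120°) = 93, so FM = √93.
Step 2: By the inverse law of cosines on triangle FAM: cos(∠FAM) = (4² + 7² − √93²) / (2·4·7) = -28/56 = -0.5, so ∠FAM = 120°.

Therefore, the measure of angle ∠FAM = 120°.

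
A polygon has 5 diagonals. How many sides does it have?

Using d = n(n - 3)/2, we solve 5 = n(n - 3)/2.
So n(n - 3) = 10.
Testing n = 5: 5 * 2 = 10 = 10. Correct.
The polygon has 5 sides.

5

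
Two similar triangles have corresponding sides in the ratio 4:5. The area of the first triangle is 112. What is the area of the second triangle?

The ratio of areas of similar triangles = (side ratio)^2.
Side ratio = 4:5, so area ratio = 16:25.
Area of the second triangle / Area of the first triangle = 25/16
Area of the second triangle = 112 * 25/16 = 175

175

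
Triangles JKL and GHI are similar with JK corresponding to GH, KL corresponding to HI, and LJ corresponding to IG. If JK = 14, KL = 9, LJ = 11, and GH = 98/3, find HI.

Since the triangles are similar, the ratio of corresponding sides is constant.
Scale factor k = GH / JK = 98/3 / 14 = 7/3
HI = k * KL = 7/3 * 9 = 21

21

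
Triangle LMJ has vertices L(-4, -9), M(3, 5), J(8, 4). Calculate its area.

Shoelace: Area = (1/2)|-4(5-4) + 3(4--9) + 8(-9-5)| = (1/2)(77) = 77/2

77/2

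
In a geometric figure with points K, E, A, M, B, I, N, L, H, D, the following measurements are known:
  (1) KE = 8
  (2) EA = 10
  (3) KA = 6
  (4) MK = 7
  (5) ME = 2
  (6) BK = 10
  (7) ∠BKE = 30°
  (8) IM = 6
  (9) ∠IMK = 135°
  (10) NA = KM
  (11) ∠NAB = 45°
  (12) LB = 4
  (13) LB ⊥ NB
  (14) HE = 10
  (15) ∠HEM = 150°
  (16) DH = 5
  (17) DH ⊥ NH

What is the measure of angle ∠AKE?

Step 1: By the inverse law of cosines on triangle AKE: cos(∠AKE) = (6² + 8² − 10²) / (2·6·8) = 0/96 = 0, so ∠AKE = 90°.

Therefore, the measure of angle ∠AKE = 90°.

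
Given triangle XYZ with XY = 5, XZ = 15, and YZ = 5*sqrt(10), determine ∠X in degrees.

By the inverse law of cosines: cos(X) = (XY² + XZ² - YZ²) / (2 × XY × XZ)
cos(X) = (5² + 15² - (5*sqrt(10))²) / (2 × 5 × 15)
cos(X) = (25 + 225 - (250)) / 150
cos(X) = 0
X = arccos(0) = 90°

90°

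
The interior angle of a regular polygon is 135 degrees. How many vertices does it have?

Exterior angle = 180 - 135 = 45. n = 360 / 45 = 8.

8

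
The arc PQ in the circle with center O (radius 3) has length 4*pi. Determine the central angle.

θ = 360 × 4*pi / (2π × 3) = 240° (rearranging arc length formula).

240°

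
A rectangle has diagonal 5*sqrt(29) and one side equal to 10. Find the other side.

Using the Pythagorean theorem: d^2 = a^2 + b^2
b^2 = d^2 - a^2
b^2 = 725 - 100
b^2 = 625
b = sqrt(625) = 25

25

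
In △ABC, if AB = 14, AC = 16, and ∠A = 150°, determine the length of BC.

By the law of cosines: BC^2 = AB^2 + AC^2 - 2*AB*AC*cos(A)
BC^2 = 14^2 + 16^2 - 2*14*16*cos(150°)
BC^2 = 196 + 256 - 448*(-sqrt(3)/2)
BC^2 = 224*sqrt(3) + 452
BC = 2*sqrt(56*sqrt(3) + 113)

2*sqrt(56*sqrt(3) + 113)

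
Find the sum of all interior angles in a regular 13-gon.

The sum of interior angles of an n-sided polygon is (n - 2) * 180.
For n = 13: (13 - 2) * 180 = 11 * 180 = 1980 degrees.

1980 degrees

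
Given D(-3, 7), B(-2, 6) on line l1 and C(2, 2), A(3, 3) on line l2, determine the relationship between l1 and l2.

Slope of line 1: m1 = (6 - 7)/(-2 - -3) = -1/1 = -1
Slope of line 2: m2 = (3 - 2)/(3 - 2) = 1/1 = 1
m1 * m2 = -1, so perpendicular.

Perpendicular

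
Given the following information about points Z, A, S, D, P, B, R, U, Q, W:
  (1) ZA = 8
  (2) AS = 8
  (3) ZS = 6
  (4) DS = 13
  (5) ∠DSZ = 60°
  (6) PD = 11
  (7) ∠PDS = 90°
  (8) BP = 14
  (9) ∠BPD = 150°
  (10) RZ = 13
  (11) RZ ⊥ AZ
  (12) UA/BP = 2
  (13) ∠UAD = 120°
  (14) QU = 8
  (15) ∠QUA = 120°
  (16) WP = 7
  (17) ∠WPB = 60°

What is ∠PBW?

Step 1: By the law of cosines on triangle BPW: BW² = 14² + 7² − 2·14·7·cos(60°) = 147, so BW = 7·√3.
Step 2: By the inverse law of cosines on triangle PBW: cos(∠PBW) = (14² + (7·√3)² − 7²) / (2·14·7·√3) = 294/339.48 = 0.866, so ∠PBW = 30°.

Therefore, the measure of angle ∠PBW = 30°.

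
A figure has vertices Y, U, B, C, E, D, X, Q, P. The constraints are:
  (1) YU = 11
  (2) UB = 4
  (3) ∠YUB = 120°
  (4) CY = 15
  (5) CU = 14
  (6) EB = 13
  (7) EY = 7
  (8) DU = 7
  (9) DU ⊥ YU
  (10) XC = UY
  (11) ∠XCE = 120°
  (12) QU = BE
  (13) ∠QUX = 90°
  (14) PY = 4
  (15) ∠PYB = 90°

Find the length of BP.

Step 1: By the law of cosines on triangle BUY: BY² = 4² + 11² − 2·4·11·cos(120°) = 181, so BY = √181.
Step 2: By the law of cosines on triangle BYP: BP² = √181² + 4² − 2·√181·4·cos(90°) = 197, so BP = √197.

Therefore, the length of BP = √197.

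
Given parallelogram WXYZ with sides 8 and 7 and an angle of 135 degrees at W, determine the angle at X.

In a parallelogram, consecutive angles are supplementary (sum to 180°).
angle X = 180 - angle W
angle X = 180 - 135
angle X = 45 degrees

45 degrees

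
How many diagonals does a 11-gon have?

Total line segments between 11 vertices = C(11,2) = 55.
Subtract the 11 sides: 55 - 11 = 44 diagonals.

44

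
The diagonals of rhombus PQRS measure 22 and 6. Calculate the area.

Area = (22 * 6) / 2 = 132 / 2 = 66

66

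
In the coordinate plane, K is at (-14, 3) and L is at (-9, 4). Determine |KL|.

The horizontal distance is |-9 - -14| = 5 and the vertical distance is |4 - 3| = 1.
By the Pythagorean theorem, d = sqrt(5^2 + 1^2) = sqrt(26).

sqrt(26)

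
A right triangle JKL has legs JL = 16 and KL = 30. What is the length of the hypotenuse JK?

In a right triangle, the square of the hypotenuse equals the sum of the squares of the two legs.
The legs are 16 and 30, so the hypotenuse = sqrt(256 + 900) = sqrt(1156) = 34.

34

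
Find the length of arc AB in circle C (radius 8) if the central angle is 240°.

The full circumference is 2πr = 2π(8) = 16*pi.
The arc spans 240° out of 360°, which is a fraction of 2/3.
Arc length = 16*pi × 2/3 = 32*pi/3.

32*pi/3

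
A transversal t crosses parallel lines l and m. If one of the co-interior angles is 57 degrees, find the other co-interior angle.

Co-interior angles sum to 180: 180 - 57 = 123 degrees.

123 degrees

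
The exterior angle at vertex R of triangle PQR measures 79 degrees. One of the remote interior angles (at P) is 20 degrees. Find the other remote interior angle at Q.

angle Q = 79 - 20 = 59 degrees (exterior angle theorem).

59 degrees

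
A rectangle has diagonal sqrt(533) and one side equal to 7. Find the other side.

The diagonal of a rectangle forms a right triangle with the two sides.
Rearranging the Pythagorean theorem: missing side = sqrt(d^2 - known^2).
= sqrt(533 - 49) = sqrt(484) = 22.

22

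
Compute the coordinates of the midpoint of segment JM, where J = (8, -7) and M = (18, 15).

M = ((x₁ + x₂)/2, (y₁ + y₂)/2)
= ((8 + 18)/2, (-7 + 15)/2)
= (26/2, 8/2) = (13, 4)

(13, 4)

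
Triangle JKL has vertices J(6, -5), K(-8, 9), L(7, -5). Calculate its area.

Shoelace: Area = (1/2)|6(9--5) + -8(-5--5) + 7(-5-9)| = (1/2)(14) = 7

7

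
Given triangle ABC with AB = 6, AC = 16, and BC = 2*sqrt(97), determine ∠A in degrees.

cos(A) = (6² + 16² - (2*sqrt(97))²) / (2 × 6 × 16) = -1/2, so A = arccos(-1/2) = 120°.

120°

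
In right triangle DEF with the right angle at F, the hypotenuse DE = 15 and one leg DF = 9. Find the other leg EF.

Rearranging the Pythagorean theorem to solve for the unknown leg:
leg^2 = hypotenuse^2 - known_leg^2 = 225 - 81 = 144
leg = sqrt(144) = 12.

12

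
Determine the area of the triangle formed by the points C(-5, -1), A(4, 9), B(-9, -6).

Using the Shoelace formula for a triangle:
Area = (1/2)|x0(y1 - y2) + x1(y2 - y0) + x2(y0 - y1)|
Area = (1/2)|-5(9 - -6) + 4(-6 - -1) + -9(-1 - 9)|
Area = (1/2)|-75 + -20 + 90|
Area = (1/2)|-5|
Area = (1/2)(5)
Area = 5/2

5/2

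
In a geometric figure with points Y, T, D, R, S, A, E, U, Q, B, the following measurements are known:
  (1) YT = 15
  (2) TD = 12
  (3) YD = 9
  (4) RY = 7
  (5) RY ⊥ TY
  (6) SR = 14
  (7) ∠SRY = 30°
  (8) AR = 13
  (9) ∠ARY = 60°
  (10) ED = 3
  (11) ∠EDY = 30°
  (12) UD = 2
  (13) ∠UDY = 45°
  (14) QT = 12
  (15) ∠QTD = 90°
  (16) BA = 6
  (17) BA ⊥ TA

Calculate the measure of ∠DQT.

Step 1: By the law of cosines on triangle QTD: QD² = 12² + 12² − 2·12·12·cos(90°) = 288, so QD = 12·√2.
Step 2: By the inverse law of cosines on triangle DQT: cos(∠DQT) = ((12·√2)² + 12² − 12²) / (2·12·√2·12) = 288/407.29 = 0.7071, so ∠DQT = 45°.

Therefore, the measure of angle ∠DQT = 45°.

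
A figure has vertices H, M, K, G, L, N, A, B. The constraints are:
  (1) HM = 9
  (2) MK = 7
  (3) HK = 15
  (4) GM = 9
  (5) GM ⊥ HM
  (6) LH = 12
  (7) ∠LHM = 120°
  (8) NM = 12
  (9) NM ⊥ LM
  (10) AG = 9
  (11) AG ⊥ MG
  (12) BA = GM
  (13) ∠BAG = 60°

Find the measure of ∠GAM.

Step 1: By the law of cosines on triangle AGM: AM² = 9² + 9² − 2·9·9·cos(90°) = 162, so AM = 9·√2.
Step 2: By the inverse law of cosines on triangle GAM: cos(∠GAM) = (9² + (9·√2)² − 9²) / (2·9·9·√2) = 162/229.1 = 0.7071, so ∠GAM = 45°.

Therefore, the measure of angle ∠GAM = 45°.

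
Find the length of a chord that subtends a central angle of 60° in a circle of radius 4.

Chord length = 2r sin(θ/2)
= 2 × 4 × sin(60°/2)
= 2 × 4 × sin(30°)
= 4

4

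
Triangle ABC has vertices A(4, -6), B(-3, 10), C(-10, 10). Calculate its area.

Using the Shoelace formula for a triangle:
Area = (1/2)|x0(y1 - y2) + x1(y2 - y0) + x2(y0 - y1)|
Area = (1/2)|4(10 - 10) + -3(10 - -6) + -10(-6 - 10)|
Area = (1/2)|0 + -48 + 160|
Area = (1/2)|112|
Area = (1/2)(112)
Area = 56

56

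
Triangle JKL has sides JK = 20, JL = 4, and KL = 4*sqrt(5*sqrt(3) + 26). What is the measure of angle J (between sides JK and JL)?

By the inverse law of cosines: cos(J) = (JK² + JL² - KL²) / (2 × JK × JL)
cos(J) = (20² + 4² - (4*sqrt(5*sqrt(3) + 26))²) / (2 × 20 × 4)
cos(J) = (400 + 16 - (80*sqrt(3) + 416)) / 160
cos(J) = -sqrt(3)/2
J = arccos(-sqrt(3)/2) = 150°

150°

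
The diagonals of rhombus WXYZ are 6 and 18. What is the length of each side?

The diagonals of a rhombus bisect each other at right angles.
Half-diagonals: 6/2 = 3 and 18/2 = 9
side = sqrt(3^2 + 9^2)
side = sqrt(9 + 81)
side = sqrt(90) = 3*sqrt(10)

3*sqrt(10)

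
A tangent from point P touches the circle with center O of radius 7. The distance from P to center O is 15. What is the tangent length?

Let T be the point of tangency. Then OT ⊥ PT (radius ⊥ tangent).
In right triangle OTP: OP² = OT² + PT²
15² = 7² + PT²
PT² = 176, PT = 4*sqrt(11)

4*sqrt(11)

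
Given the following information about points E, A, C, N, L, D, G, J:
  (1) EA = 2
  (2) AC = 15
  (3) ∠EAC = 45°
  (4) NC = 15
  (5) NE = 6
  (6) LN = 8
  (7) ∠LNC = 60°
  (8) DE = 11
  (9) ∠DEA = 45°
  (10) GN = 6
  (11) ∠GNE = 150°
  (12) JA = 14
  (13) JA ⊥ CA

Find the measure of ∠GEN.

Step 1: By the law of cosines on triangle ENG: EG² = 6² + 6² − 2·6·6·cos(150°) = 134.35, so EG ≈ 11.59.
Step 2: By the inverse law of cosines on triangle GEN: cos(∠GEN) = (11.59² + 6² − 6²) / (2·11.59·6) = 134.35/139.09 = 0.9659, so ∠GEN = 15°.

Therefore, the measure of angle ∠GEN = 15°.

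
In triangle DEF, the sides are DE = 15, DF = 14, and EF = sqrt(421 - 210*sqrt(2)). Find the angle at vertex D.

By the inverse law of cosines: cos(D) = (DE² + DF² - EF²) / (2 × DE × DF)
cos(D) = (15² + 14² - (sqrt(421 - 210*sqrt(2)))²) / (2 × 15 × 14)
cos(D) = (225 + 196 - (421 - 210*sqrt(2))) / 420
cos(D) = sqrt(2)/2
D = arccos(sqrt(2)/2) = 45°

45°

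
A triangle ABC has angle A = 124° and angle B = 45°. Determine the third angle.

angle C = 180 - 124 - 45 = 11 degrees.

11 degrees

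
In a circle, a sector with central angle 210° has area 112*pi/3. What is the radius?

r² = 360 × 112*pi/3 / (π × 210) = 64, so r = 8.

8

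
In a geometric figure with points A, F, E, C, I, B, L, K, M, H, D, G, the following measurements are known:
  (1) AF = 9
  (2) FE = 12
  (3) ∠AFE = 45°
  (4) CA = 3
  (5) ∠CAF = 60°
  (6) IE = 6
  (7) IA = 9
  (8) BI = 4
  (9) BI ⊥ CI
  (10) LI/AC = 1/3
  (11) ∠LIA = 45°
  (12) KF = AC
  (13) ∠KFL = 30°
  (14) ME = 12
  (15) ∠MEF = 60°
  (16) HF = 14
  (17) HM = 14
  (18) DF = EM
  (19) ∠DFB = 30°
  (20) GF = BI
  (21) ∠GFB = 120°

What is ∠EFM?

Step 1: By the law of cosines on triangle FEM: FM² = 12² + 12² − 2·12·12·cos(60°) = 144, so FM = 12.
Step 2: By the inverse law of cosines on triangle EFM: cos(∠EFM) = (12² + 12² − 12²) / (2·12·12) = 144/288 = 0.5, so ∠EFM = 60°.

Therefore, the measure of angle ∠EFM = 60°.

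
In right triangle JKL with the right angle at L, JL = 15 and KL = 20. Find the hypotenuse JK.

In a right triangle, the square of the hypotenuse equals the sum of the squares of the two legs.
The legs are 15 and 20, so the hypotenuse = sqrt(225 + 400) = sqrt(625) = 25.

25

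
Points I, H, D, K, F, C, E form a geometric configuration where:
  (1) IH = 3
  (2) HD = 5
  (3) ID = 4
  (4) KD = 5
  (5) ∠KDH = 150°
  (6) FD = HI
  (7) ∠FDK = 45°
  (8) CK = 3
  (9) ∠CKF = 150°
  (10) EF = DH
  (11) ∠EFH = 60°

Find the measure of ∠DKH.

Step 1: By the law of cosines on triangle KDH: KH² = 5² + 5² − 2·5·5·cos(150°) = 93.3, so KH ≈ 9.66.
Step 2: By the inverse law of cosines on triangle DKH: cos(∠DKH) = (5² + 9.66² − 5²) / (2·5·9.66) = 93.3/96.59 = 0.9659, so ∠DKH = 15°.

Therefore, the measure of angle ∠DKH = 15°.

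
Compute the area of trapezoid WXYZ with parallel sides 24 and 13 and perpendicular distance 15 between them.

Area = (24 + 13) * 15 / 2 = 555 / 2 = 555/2

555/2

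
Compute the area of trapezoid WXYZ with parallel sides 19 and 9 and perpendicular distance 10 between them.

Area = (19 + 9) * 10 / 2 = 280 / 2 = 140

140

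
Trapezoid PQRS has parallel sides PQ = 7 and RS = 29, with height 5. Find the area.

Area of a trapezoid = (base1 + base2) * height / 2
Area = (7 + 29) * 5 / 2
Area = 36 * 5 / 2
Area = 180 / 2
Area = 90

90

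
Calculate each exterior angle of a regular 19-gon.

Each exterior angle of a regular n-gon is 360 / n.
For n = 19: 360 / 19 = 360/19 degrees.

360/19 degrees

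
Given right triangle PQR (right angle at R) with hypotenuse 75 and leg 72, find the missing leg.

Rearranging the Pythagorean theorem to solve for the unknown leg:
leg^2 = hypotenuse^2 - known_leg^2 = 5625 - 5184 = 441
leg = sqrt(441) = 21.

21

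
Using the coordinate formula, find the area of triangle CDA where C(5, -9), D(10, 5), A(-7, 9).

Shoelace: Area = (1/2)|5(5-9) + 10(9--9) + -7(-9-5)| = (1/2)(258) = 129

129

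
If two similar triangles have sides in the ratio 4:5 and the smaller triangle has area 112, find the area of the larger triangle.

The ratio of areas of similar triangles = (side ratio)^2.
Side ratio = 4:5, so area ratio = 16:25.
Area of the larger triangle / Area of the smaller triangle = 25/16
Area of the larger triangle = 112 * 25/16 = 175

175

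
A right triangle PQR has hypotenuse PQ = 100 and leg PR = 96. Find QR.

Rearranging the Pythagorean theorem to solve for the unknown leg:
leg^2 = hypotenuse^2 - known_leg^2 = 10000 - 9216 = 784
leg = sqrt(784) = 28.

28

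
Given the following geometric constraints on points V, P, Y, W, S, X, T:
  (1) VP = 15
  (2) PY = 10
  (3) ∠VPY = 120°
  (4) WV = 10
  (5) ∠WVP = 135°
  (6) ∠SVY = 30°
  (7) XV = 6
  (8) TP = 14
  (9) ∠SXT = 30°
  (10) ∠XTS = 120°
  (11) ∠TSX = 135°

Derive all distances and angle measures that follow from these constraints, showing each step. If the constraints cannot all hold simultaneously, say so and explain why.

These constraints are not satisfiable: (9), (10) and (11) are the three interior angles of triangle SXT, which must sum to 180°, but 30° + 120° + 135° = 285°. No planar figure meets all of them, so nothing further can be derived.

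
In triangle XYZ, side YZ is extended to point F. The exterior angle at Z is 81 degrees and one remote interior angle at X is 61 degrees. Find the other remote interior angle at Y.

The exterior angle theorem states that an exterior angle equals the sum of the two non-adjacent interior angles.
So 81 = 61 + angle Y, which gives angle Y = 81 - 61 = 20 degrees.

20 degrees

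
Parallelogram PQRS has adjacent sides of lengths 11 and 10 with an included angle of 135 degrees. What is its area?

Area = 11 * 10 * sin(135°) = 110 * sqrt(2)/2 = 55*sqrt(2)

55*sqrt(2)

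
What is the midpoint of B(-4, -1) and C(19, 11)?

M = ((x₁ + x₂)/2, (y₁ + y₂)/2)
= ((-4 + 19)/2, (-1 + 11)/2)
= (15/2, 10/2) = (15/2, 5)

(15/2, 5)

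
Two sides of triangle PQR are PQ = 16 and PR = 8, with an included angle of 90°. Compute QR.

Since angle P = 90°, this is a right triangle and the law of cosines reduces to the Pythagorean theorem.
QR^2 = 16^2 + 8^2 = 320
QR = 8*sqrt(5)

8*sqrt(5)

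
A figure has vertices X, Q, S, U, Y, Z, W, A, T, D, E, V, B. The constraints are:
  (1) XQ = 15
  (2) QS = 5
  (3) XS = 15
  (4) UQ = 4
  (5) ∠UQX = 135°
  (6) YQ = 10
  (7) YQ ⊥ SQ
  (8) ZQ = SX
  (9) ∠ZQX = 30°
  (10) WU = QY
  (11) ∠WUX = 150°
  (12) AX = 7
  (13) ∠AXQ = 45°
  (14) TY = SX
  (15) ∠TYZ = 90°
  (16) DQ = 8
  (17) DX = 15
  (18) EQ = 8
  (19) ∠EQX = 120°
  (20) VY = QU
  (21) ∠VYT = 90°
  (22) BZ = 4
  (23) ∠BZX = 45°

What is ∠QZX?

From the given relations: ZQ = SX = 15.
Step 1: By the law of cosines on triangle ZQX: ZX² = 15² + 15² − 2·15·15·cos(30°) = 60.29, so ZX ≈ 7.76.
Step 2: By the inverse law of cosines on triangle QZX: cos(∠QZX) = (15² + 7.76² − 15²) / (2·15·7.76) = 60.29/232.94 = 0.2588, so ∠QZX = 75°.

Therefore, the measure of angle ∠QZX = 75°.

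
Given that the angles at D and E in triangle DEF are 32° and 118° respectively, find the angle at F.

Let angle F = x. Then 32 + 118 + x = 180.
x = 180 - 150 = 30 degrees.

30 degrees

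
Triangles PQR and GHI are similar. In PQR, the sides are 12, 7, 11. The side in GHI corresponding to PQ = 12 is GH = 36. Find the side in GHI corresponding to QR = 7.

k = 36/12 = 3. HI = 3 * 7 = 21.

21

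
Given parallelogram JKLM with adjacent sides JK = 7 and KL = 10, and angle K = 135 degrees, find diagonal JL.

Law of cosines: d^2 = 7^2 + 10^2 - 2(7)(10)cos(135°) = 70*sqrt(2) + 149, so d = sqrt(70*sqrt(2) + 149).

sqrt(70*sqrt(2) + 149)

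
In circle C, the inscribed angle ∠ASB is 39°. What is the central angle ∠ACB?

By the inscribed angle theorem, the central angle is twice the inscribed angle.
Central angle = 2 × 39° = 78°

78°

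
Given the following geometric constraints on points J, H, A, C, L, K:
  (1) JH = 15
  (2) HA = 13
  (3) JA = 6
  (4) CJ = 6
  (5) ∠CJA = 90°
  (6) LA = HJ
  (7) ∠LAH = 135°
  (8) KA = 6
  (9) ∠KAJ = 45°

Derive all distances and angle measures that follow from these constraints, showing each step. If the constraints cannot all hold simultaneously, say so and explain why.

The constraints are consistent.

From the given relations:
  LA = HJ = 15

Step 1: From JA = 6, AK = 6, and ∠JAK = 45°, by the law of cosines:
  JK² = JA² + AK² - 2·JA·AK·cos(45°) = 36 + 36 - 50.91 = 21.09
  JK ≈ 4.59

Step 2: From HA = 13, AL = 15, and ∠HAL = 135°, by the law of cosines:
  HL² = HA² + AL² - 2·HA·AL·cos(135°) = 169 + 225 + 275.8 = 669.8
  HL ≈ 25.88

Step 3: From AJ = 6, JC = 6, and ∠AJC = 90°, by the law of cosines:
  AC² = AJ² + JC² - 2·AJ·JC·cos(90°) = 36 + 36 - 0 = 72
  AC = 6·√2

Step 4: From JA = 6, JH = 15, AH = 13, by the inverse law of cosines:
  cos(∠AJH) = (JA² + JH² - AH²) / (2·JA·JH)
  ∠AJH = 59.26°

Step 5: From HA = 13, HJ = 15, AJ = 6, by the inverse law of cosines:
  cos(∠AHJ) = (HA² + HJ² - AJ²) / (2·HA·HJ)
  ∠AHJ = 23.37°

Step 6: From AH = 13, AJ = 6, HJ = 15, by the inverse law of cosines:
  cos(∠HAJ) = (AH² + AJ² - HJ²) / (2·AH·AJ)
  ∠HAJ = 97.37°

Step 7: From JA = 6, JK = 4.59, AK = 6, by the inverse law of cosines:
  cos(∠AJK) = (JA² + JK² - AK²) / (2·JA·JK)
  ∠AJK = 67.5°

Step 8: From HA = 13, HL = 25.88, AL = 15, by the inverse law of cosines:
  cos(∠AHL) = (HA² + HL² - AL²) / (2·HA·HL)
  ∠AHL = 24.19°

Step 9: From AC = 6·√2, AJ = 6, CJ = 6, by the inverse law of cosines:
  cos(∠CAJ) = (AC² + AJ² - CJ²) / (2·AC·AJ)
  ∠CAJ = 45°

Step 10: From CA = 6·√2, CJ = 6, AJ = 6, by the inverse law of cosines:
  cos(∠ACJ) = (CA² + CJ² - AJ²) / (2·CA·CJ)
  ∠ACJ = 45°

Step 11: From LA = 15, LH = 25.88, AH = 13, by the inverse law of cosines:
  cos(∠ALH) = (LA² + LH² - AH²) / (2·LA·LH)
  ∠ALH = 20.81°

Step 12: From KA = 6, KJ = 4.59, AJ = 6, by the inverse law of cosines:
  cos(∠AKJ) = (KA² + KJ² - AJ²) / (2·KA·KJ)
  ∠AKJ = 67.5°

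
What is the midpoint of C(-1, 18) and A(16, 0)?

M = ((x₁ + x₂)/2, (y₁ + y₂)/2)
= ((-1 + 16)/2, (18 + 0)/2)
= (15/2, 18/2) = (15/2, 9)

(15/2, 9)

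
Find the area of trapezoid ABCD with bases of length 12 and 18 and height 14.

Area = (12 + 18) * 14 / 2 = 420 / 2 = 210

210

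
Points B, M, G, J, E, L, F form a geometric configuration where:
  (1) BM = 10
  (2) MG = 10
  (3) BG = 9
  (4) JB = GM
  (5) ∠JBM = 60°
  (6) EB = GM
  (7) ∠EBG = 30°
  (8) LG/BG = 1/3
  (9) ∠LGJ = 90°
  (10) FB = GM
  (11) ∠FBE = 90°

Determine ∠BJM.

From the given relations: JB = GM = 10.
Step 1: By the law of cosines on triangle JBM: JM² = 10² + 10² − 2·10·10·cos(60°) = 100, so JM = 10.
Step 2: By the inverse law of cosines on triangle BJM: cos(∠BJM) = (10² + 10² − 10²) / (2·10·10) = 100/200 = 0.5, so ∠BJM = 60°.

Therefore, the measure of angle ∠BJM = 60°.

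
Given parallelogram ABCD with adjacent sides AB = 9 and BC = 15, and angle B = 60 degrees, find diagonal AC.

Using the law of cosines:
d^2 = 9^2 + 15^2 - 2(9)(15)cos(60 degrees)
d^2 = 81 + 225 - 270*1/2
d^2 = 171
d = 3*sqrt(19)

3*sqrt(19)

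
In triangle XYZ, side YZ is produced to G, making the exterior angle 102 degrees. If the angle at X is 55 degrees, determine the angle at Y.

The exterior angle theorem states that an exterior angle equals the sum of the two non-adjacent interior angles.
So 102 = 55 + angle Y, which gives angle Y = 102 - 55 = 47 degrees.

47 degrees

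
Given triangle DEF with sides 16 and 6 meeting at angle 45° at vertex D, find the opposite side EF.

Law of cosines: EF^2 = 16^2 + 6^2 - 2(16)(6)cos(45°) = 292 - 96*sqrt(2), so EF = 2*sqrt(73 - 24*sqrt(2)).

2*sqrt(73 - 24*sqrt(2))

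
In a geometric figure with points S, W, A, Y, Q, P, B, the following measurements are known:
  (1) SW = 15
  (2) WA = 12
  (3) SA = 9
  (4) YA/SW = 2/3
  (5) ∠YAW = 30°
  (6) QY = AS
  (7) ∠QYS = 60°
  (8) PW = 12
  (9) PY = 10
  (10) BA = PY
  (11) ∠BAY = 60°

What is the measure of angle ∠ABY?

From the given relations: BA = PY = 10; YA = 2/3·SW = 2/3·15 = 10.
Step 1: By the law of cosines on triangle BAY: BY² = 10² + 10² − 2·10·10·cos(60°) = 100, so BY = 10.
Step 2: By the inverse law of cosines on triangle ABY: cos(∠ABY) = (10² + 10² − 10²) / (2·10·10) = 100/200 = 0.5, so ∠ABY = 60°.

Therefore, the measure of angle ∠ABY = 60°.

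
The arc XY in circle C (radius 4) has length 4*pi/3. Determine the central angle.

Arc length L = 2πr × θ/360, so θ = 360L / (2πr).
θ = 360 × 4*pi/3 / (2π × 4)
θ = 60°
θ = 60°

60°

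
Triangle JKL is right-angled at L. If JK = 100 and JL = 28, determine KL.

Rearranging the Pythagorean theorem to solve for the unknown leg:
leg^2 = hypotenuse^2 - known_leg^2 = 10000 - 784 = 9216
leg = sqrt(9216) = 96.

96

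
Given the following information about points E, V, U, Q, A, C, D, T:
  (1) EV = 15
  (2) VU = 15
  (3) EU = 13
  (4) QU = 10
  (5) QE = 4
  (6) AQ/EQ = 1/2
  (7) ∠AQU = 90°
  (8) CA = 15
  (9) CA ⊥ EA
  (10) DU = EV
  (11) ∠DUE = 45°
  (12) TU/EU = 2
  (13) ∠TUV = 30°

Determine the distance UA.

From the given relations: AQ = 1/2·EQ = 1/2·4 = 2.
Step 1: By the law of cosines on triangle UQA: UA² = 10² + 2² − 2·10·2·cos(90°) = 104, so UA = 2·√26.

Therefore, the length of UA = 2·√26.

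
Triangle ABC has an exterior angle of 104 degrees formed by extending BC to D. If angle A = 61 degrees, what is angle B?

By the exterior angle theorem: exterior angle = sum of remote interior angles.
104 = 61 + angle B
angle B = 104 - 61 = 43 degrees

43 degrees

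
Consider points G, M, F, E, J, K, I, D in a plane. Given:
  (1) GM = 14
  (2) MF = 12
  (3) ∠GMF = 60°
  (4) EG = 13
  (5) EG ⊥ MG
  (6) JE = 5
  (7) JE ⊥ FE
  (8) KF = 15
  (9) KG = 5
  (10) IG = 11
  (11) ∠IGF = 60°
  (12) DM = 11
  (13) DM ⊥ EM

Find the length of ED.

Step 1: By the law of cosines on triangle EGM: EM² = 13² + 14² − 2·13·14·cos(90°) = 365, so EM ≈ 19.1.
Step 2: By the law of cosines on triangle EMD: ED² = 19.1² + 11² − 2·19.1·11·cos(90°) = 486, so ED = 9·√6.

Therefore, the length of ED = 9·√6.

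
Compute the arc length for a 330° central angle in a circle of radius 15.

Arc length = 2πr × θ/360
= 2π × 15 × 11/12
= 55*pi/2

55*pi/2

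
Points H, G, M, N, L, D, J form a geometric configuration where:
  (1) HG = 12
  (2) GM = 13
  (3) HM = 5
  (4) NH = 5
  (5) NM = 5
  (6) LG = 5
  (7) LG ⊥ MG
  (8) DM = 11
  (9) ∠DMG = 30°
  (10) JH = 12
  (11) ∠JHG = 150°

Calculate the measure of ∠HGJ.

Step 1: By the law of cosines on triangle GHJ: GJ² = 12² + 12² − 2·12·12·cos(150°) = 537.42, so GJ ≈ 23.18.
Step 2: By the inverse law of cosines on triangle HGJ: cos(∠HGJ) = (12² + 23.18² − 12²) / (2·12·23.18) = 537.42/556.37 = 0.9659, so ∠HGJ = 15°.

Therefore, the measure of angle ∠HGJ = 15°.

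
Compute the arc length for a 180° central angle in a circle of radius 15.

Arc length = 2πr × θ/360
= 2π × 15 × 1/2
= 15*pi

15*pi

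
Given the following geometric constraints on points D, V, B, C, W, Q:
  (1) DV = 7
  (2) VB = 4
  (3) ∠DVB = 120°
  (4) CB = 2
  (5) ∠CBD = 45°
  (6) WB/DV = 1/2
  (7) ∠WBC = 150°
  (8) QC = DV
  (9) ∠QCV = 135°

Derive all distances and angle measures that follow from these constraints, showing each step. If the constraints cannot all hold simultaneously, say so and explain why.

The constraints are consistent.

From the given relations:
  WB = 1/2·DV = 1/2·7 ≈ 3.5
  QC = DV = 7

Step 1: From DV = 7, VB = 4, and ∠DVB = 120°, by the law of cosines:
  DB² = DV² + VB² - 2·DV·VB·cos(120°) = 49 + 16 + 28 = 93
  DB = √93

Step 2: From CB = 2, BW = 3.5, and ∠CBW = 150°, by the law of cosines:
  CW² = CB² + BW² - 2·CB·BW·cos(150°) = 4 + 12.25 + 12.12 = 28.37
  CW ≈ 5.33

Step 3: From DB = √93, BC = 2, and ∠DBC = 45°, by the law of cosines:
  DC² = DB² + BC² - 2·DB·BC·cos(45°) = 93 + 4 - 27.28 = 69.72
  DC ≈ 8.35

Step 4: From DB = √93, DV = 7, BV = 4, by the inverse law of cosines:
  cos(∠BDV) = (DB² + DV² - BV²) / (2·DB·DV)
  ∠BDV = 21.05°

Step 5: From BD = √93, BV = 4, DV = 7, by the inverse law of cosines:
  cos(∠DBV) = (BD² + BV² - DV²) / (2·BD·BV)
  ∠DBV = 38.95°

Step 6: From CB = 2, CW = 5.33, BW = 3.5, by the inverse law of cosines:
  cos(∠BCW) = (CB² + CW² - BW²) / (2·CB·CW)
  ∠BCW = 19.18°

Step 7: From WB = 3.5, WC = 5.33, BC = 2, by the inverse law of cosines:
  cos(∠BWC) = (WB² + WC² - BC²) / (2·WB·WC)
  ∠BWC = 10.82°

Step 8: From DB = √93, DC = 8.35, BC = 2, by the inverse law of cosines:
  cos(∠BDC) = (DB² + DC² - BC²) / (2·DB·DC)
  ∠BDC = 9.75°

Step 9: From CB = 2, CD = 8.35, BD = √93, by the inverse law of cosines:
  cos(∠BCD) = (CB² + CD² - BD²) / (2·CB·CD)
  ∠BCD = 125.25°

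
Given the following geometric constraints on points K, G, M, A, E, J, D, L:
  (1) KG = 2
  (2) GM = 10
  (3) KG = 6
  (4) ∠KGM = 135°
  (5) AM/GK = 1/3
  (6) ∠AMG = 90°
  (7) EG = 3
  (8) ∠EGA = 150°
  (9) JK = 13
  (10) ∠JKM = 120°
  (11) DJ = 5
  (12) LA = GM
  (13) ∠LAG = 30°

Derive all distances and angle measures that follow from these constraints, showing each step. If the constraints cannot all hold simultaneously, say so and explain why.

These constraints are not satisfiable: (1) KG = 2 and (3) KG = 6 assign two different lengths to the same segment. No planar figure meets all of them, so nothing further can be derived.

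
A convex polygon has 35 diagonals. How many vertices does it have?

Using d = n(n - 3)/2, we solve 35 = n(n - 3)/2.
So n(n - 3) = 70.
Testing n = 10: 10 * 7 = 70 = 70. Correct.
The polygon has 10 sides.

10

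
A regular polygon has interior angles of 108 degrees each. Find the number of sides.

The exterior angle is the supplement of the interior angle: 180 - 108 = 72 degrees.
Since the exterior angles of any convex polygon sum to 360 degrees, the number of sides is 360 / 72 = 5.

5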